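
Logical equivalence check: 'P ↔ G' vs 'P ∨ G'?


Expression 1: P ↔ G
Expression 2: P ∨ G
Truth table (P G | Expr1 Expr2):
  T T |   T     T
  T F |   F     T   ← differ
  F T |   F     T   ← differ
  F F |   T     F   ← differ
Counterexample: P=T, G=F gives Expr1 = F but Expr2 = T, so the expressions are NOT logically equivalent.

No


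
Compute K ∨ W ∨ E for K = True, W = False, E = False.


K = True, W = False, E = False
Step 1: K ∨ W = True OR False = True
Step 2: True ∨ E = True OR False = True
OR is true when at least one operand is true.

True


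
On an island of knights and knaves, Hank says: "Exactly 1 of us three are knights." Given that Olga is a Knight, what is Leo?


Hank claims exactly 1 knights among Hank, Olga, Leo.
Given: Olga is a Knight.

Case 1: Hank is a Knight (tells truth)
  Then exactly 1 of the three are knights.
  Counting Hank, Olga: 2 knight(s) so far. Need -1 more → impossible.
Case 2: Hank is a Knave (lies)
  Then the count is NOT 1.
  If Leo = Knave, count = 1 = 1 → claim would be true, contradicts lie.
  If Leo = Knight, count = 2 ≠ 1 → lie confirmed ✓

Leo is a Knight.

Knight


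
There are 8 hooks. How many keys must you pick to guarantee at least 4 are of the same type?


Pigeonhole: to guarantee k in one of n categories, need (k-1)×n + 1.
k = 4, n = 8
Minimum = (4-1) × 8 + 1 = 3 × 8 + 1

25


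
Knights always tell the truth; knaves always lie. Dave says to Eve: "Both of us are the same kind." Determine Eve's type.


Dave says: "Both of us are the same kind."
Case 1: Dave is a Knight (truth-teller)
  Statement is true → they ARE the same → Eve is also a Knight
Case 2: Dave is a Knave (liar)
  Statement is false → they are NOT the same → Eve is a Knight
In both cases, Eve is a Knight.

Knight


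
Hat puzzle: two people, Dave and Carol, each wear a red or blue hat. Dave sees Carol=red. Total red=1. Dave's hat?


Total red = 1, Carol = red
Red accounted for: 1
Remaining for Dave: 0
Dave's hat is blue.

blue


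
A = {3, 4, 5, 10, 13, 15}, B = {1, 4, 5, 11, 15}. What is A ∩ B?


A = {3, 4, 5, 10, 13, 15}
B = {1, 4, 5, 11, 15}
Operation: intersection
Elements in both: 4, 5, 15

{4, 5, 15}


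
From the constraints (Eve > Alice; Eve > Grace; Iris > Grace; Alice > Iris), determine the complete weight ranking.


Constraints: Eve > Alice; Eve > Grace; Iris > Grace; Alice > Iris
Method: at each step, the next-highest is the one remaining person who never appears on the smaller side of a constraint between remaining people.
  Step 1: remaining {Iris, Grace, Alice, Eve}; on the smaller side: {Iris, Grace, Alice} → Eve is next (Eve > Alice; Eve > Grace).
  Step 2: remaining {Iris, Grace, Alice}; on the smaller side: {Iris, Grace} → Alice is next (Alice > Iris).
  Step 3: remaining {Iris, Grace}; on the smaller side: {Grace} → Iris is next (Iris > Grace).
  Step 4: only Grace remains → lowest.
Final ranking (highest to lowest):

Eve > Alice > Iris > Grace


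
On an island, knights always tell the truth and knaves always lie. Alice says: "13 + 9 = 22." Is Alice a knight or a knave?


Statement: "13 + 9 = 22."
Actual: 13 + 9 = 22
Claimed: 22
Statement is TRUE → Alice tells the truth → Knight

Knight


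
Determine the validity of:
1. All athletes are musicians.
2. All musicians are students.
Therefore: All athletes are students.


Premise 1: All athletes are musicians.
Premise 2: All musicians are students.
Conclusion: All athletes are students.
Barbara syllogism (AAA-1): All A are B, All B are C → All A are C.
Middle term (musicians) distributed in premise 2.

Valid


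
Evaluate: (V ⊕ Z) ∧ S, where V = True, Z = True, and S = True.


V = True, Z = True, S = True
Step 1: V ⊕ Z = True XOR True = False
Step 2: False ∧ S = False AND True = False
XOR true when exactly one of V,Z is true; then AND with S.

False


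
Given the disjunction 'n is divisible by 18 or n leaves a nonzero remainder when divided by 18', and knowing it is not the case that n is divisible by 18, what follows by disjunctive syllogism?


Disjunctive syllogism: P ∨ Q, ¬P ⊢ Q
Disjunction: n is divisible by 18 ∨ n leaves a nonzero remainder when divided by 18
We know it is not the case that n is divisible by 18.
By disjunctive syllogism, the other disjunct must be true.

n leaves a nonzero remainder when divided by 18


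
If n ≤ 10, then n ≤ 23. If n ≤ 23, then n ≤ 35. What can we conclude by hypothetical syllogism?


Hypothetical syllogism: P → Q, Q → R ⊢ P → R
Premise 1: n ≤ 10 → n ≤ 23
Premise 2: n ≤ 23 → n ≤ 35
Chain the implications: the middle term (n ≤ 23) links the two.
Conclusion: If n ≤ 10, then n ≤ 35.

If n ≤ 10, then n ≤ 35.


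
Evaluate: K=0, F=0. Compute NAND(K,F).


K AND F = 0
NOT(0) = 1

1


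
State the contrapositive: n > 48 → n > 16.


Original: If n > 48, then n > 16
Contrapositive: If ¬Q, then ¬P
Negate Q: not (n > 16)
Negate P: not (n > 48)

If not (n > 16), then not (n > 48).


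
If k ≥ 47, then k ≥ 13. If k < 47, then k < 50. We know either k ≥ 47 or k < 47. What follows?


Constructive dilemma: (P → Q) ∧ (R → S), P ∨ R ⊢ Q ∨ S
Premise 1: k ≥ 47 → k ≥ 13
Premise 2: k < 47 → k < 50
Premise 3: k ≥ 47 ∨ k < 47
Case 1: Assuming k ≥ 47, then by Premise 1, k ≥ 13.
Case 2: Assuming k < 47, then by Premise 2, k < 50.
Since one of k ≥ 47 or k < 47 must hold, we get k ≥ 13 or k < 50.

k ≥ 13 or k < 50.


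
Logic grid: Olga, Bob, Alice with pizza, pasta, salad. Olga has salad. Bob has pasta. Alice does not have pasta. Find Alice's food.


From clues:
  Olga → salad
  Bob → pasta
By elimination, Alice gets the remaining.

pizza


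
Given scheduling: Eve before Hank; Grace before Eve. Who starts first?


Constraints: Eve before Hank; Grace before Eve
The first task can have nothing scheduled before it, so it must never appear on the right of a 'before'.
Tasks appearing after some 'before': Hank, Eve.
The only task not in that list is Grace → it is first.

Grace


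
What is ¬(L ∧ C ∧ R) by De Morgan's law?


De Morgan's law: ¬(P ∧ Q ∧ R) ≡ ¬P ∨ ¬Q ∨ ¬R
¬(L ∧ C ∧ R) = ¬L ∨ ¬C ∨ ¬R

¬L ∨ ¬C ∨ ¬R


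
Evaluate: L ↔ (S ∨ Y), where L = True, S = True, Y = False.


L = True, S = True, Y = False
Step 1: S ∨ Y = True OR False = True
Step 2: L ↔ (True): true when both sides have same truth value.
Result: True ↔ True = True

True


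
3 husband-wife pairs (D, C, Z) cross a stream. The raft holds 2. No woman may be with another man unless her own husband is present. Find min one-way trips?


Label couples D, C, Z (H = husband, W = wife).
Counting alone: 6 people, the raft carries 2 and someone must bring it back, so each round trip nets at most +1 on the far side until the last crossing → at least 9 trips. The jealousy constraint makes 9 impossible; the shortest valid schedule has 11:
1. WD+WC →  (far: WD,WC; near: HD,HC,HZ,WZ)
2. WD ←       (far: WC; near: HD,HC,HZ,WD,WZ)
3. WD+WZ →  (far: WD,WC,WZ; near: HD,HC,HZ)
4. WD ←       (far: WC,WZ; near: HD,HC,HZ,WD)
5. HC+HZ →  (far: HC,WC,HZ,WZ; near: HD,WD)
6. HC+WC ←  (far: HZ,WZ; near: HD,WD,HC,WC)
7. HD+HC →  (far: HD,HC,HZ,WZ; near: WD,WC)
8. WZ ←       (far: HD,HC,HZ; near: WD,WC,WZ)
9. WD+WC →  (far: HD,WD,HC,WC,HZ; near: WZ)
10. HZ ←      (far: HD,WD,HC,WC; near: HZ,WZ)
11. HZ+WZ → (far: all six; near: empty)
In every state each wife is either with her husband or with no other man.
Minimum trips = 11

11


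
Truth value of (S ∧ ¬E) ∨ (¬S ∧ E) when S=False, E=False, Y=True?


S = False, E = False, Y = True
Expression: (S ∧ ¬E) ∨ (¬S ∧ E)
Step 1: ¬E = NOT False = True
Step 2: S ∧ ¬E = False AND True = False
Step 3: ¬S = NOT False = True
Step 4: ¬S ∧ E = True AND False = False
Step 5: (False) ∨ (False) = False OR False = False

False


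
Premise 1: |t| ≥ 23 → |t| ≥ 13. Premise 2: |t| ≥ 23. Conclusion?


Modus ponens: P → Q, P ⊢ Q
P: |t| ≥ 23
Q: |t| ≥ 13
We have P → Q and P is true.
By modus ponens, Q must be true.

|t| ≥ 13


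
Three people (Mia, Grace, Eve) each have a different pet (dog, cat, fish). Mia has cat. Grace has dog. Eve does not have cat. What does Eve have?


From clues:
  Mia → cat
  Grace → dog
By elimination, Eve gets the remaining.

fish


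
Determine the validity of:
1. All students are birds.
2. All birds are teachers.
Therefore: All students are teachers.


Premise 1: All students are birds.
Premise 2: All birds are teachers.
Conclusion: All students are teachers.
Barbara syllogism (AAA-1): All A are B, All B are C → All A are C.
Middle term (birds) distributed in premise 2.

Valid


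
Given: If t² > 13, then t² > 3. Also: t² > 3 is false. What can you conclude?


Modus tollens: P → Q, ¬Q ⊢ ¬P
P: t² > 13
Q: t² > 3
We have P → Q and Q is false.
By modus tollens, P must be false.

It is not the case that t² > 13


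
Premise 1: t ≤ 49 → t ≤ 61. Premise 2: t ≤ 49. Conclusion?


Modus ponens: P → Q, P ⊢ Q
P: t ≤ 49
Q: t ≤ 61
We have P → Q and P is true.
By modus ponens, Q must be true.

t ≤ 61


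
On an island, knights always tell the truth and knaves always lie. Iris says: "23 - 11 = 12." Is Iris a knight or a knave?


Statement: "23 - 11 = 12."
Actual: 23 - 11 = 12
Claimed: 12
Statement is TRUE → Iris tells the truth → Knight

Knight


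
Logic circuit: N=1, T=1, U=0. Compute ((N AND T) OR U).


N AND T = 1&1 = 1
1 OR 0 = 1

1


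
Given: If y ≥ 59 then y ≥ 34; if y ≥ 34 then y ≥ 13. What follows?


Hypothetical syllogism: P → Q, Q → R ⊢ P → R
Premise 1: y ≥ 59 → y ≥ 34
Premise 2: y ≥ 34 → y ≥ 13
Chain the implications: the middle term (y ≥ 34) links the two.
Conclusion: If y ≥ 59, then y ≥ 13.

If y ≥ 59, then y ≥ 13.


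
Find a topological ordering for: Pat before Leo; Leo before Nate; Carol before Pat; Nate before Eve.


Constraints: Pat before Leo; Leo before Nate; Carol before Pat; Nate before Eve
Method: repeatedly schedule the remaining task that has no remaining task required before it.
  Step 1: remaining {Eve, Leo, Pat, Nate, Carol}; every task except Carol still has a predecessor pending → schedule Carol.
  Step 2: remaining {Eve, Leo, Pat, Nate}; every task except Pat still has a predecessor pending → schedule Pat.
  Step 3: remaining {Eve, Leo, Nate}; every task except Leo still has a predecessor pending → schedule Leo.
  Step 4: remaining {Eve, Nate}; every task except Nate still has a predecessor pending → schedule Nate.
  Step 5: only Eve remains → schedule Eve.
Resulting order:

Carol → Pat → Leo → Nate → Eve


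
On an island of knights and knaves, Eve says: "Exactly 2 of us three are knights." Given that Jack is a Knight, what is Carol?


Eve claims exactly 2 knights among Eve, Jack, Carol.
Given: Jack is a Knight.

Case 1: Eve is a Knight (tells truth)
  Then exactly 2 of the three are knights.
  Counting Eve, Jack: 2 knight(s) so far. Need 0 more → Carol = Knave.
Case 2: Eve is a Knave (lies)
  Then the count is NOT 2.
  If Carol = Knight, count = 2 = 2 → claim would be true, contradicts lie.
  If Carol = Knave, count = 1 ≠ 2 → lie confirmed ✓

Carol is a Knave.

Knave


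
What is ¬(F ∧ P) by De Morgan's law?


De Morgan's law: ¬(P ∧ Q) ≡ ¬P ∨ ¬Q
¬(F ∧ P) = ¬F ∨ ¬P

¬F ∨ ¬P


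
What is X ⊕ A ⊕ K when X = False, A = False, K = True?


X = False, A = False, K = True
Step 1: X ⊕ A = False XOR False = False
Step 2: False ⊕ K = False XOR True = True
XOR is true when an odd number of operands are true.

True


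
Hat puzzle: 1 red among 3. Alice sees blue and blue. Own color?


Total red = 1, seen red = 0
Own red = 1 - 0 = 1
Alice's hat is red.

red


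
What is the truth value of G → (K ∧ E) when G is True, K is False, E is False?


G = True, K = False, E = False
Step 1: K ∧ E = False AND False = False
Step 2: G → (False): false only when G=True and consequent=False.
Result: False

False


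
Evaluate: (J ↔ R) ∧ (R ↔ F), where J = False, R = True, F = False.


J = False, R = True, F = False
Step 1: J ↔ R is true when J and R have the same value. Result: False
Step 2: R ↔ F is true when R and F have the same value. Result: False
Step 3: False ∧ False = False

False


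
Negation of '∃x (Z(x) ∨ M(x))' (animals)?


Original: ∃x (Z(x) ∨ M(x))
Rule: ¬∀→∃, ¬∃→∀, negate predicate.
Negation: ∀x (¬Z(x) ∧ ¬M(x))

∀x (¬Z(x) ∧ ¬M(x))


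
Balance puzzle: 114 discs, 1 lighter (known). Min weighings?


Each weighing has 3 outcomes (left heavy / balance / right heavy), so k weighings distinguish at most 3^k cases; splitting into three near-equal groups achieves this.
Need 3^k ≥ 114: 3^4 = 81 < 114 ≤ 3^5 = 243
k = ⌈log₃(114)⌉ = 5

5


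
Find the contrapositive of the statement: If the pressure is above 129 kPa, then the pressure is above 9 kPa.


Original: If the pressure is above 129 kPa, then the pressure is above 9 kPa
Contrapositive: If ¬Q, then ¬P
Negate Q: not (the pressure is above 9 kPa)
Negate P: not (the pressure is above 129 kPa)

If not (the pressure is above 9 kPa), then not (the pressure is above 129 kPa).


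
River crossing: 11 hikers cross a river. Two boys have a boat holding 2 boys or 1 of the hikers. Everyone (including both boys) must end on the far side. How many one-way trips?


Per crossing of one of the hikers: boys→, one←, one of the hikers→, one← = 4 trips
11 × 4 = 44, + 1 final boys→ = 45
Minimum trips = 45

45


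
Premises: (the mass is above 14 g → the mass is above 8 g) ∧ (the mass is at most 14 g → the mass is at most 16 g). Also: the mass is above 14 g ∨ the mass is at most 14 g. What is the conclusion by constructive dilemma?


Constructive dilemma: (P → Q) ∧ (R → S), P ∨ R ⊢ Q ∨ S
Premise 1: the mass is above 14 g → the mass is above 8 g
Premise 2: the mass is at most 14 g → the mass is at most 16 g
Premise 3: the mass is above 14 g ∨ the mass is at most 14 g
Case 1: Assuming the mass is above 14 g, then by Premise 1, the mass is above 8 g.
Case 2: Assuming the mass is at most 14 g, then by Premise 2, the mass is at most 16 g.
Since one of the mass is above 14 g or the mass is at most 14 g must hold, we get the mass is above 8 g or the mass is at most 16 g.

The mass is above 8 g or the mass is at most 16 g.


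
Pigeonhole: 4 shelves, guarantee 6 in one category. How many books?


Pigeonhole: to guarantee k in one of n categories, need (k-1)×n + 1.
k = 6, n = 4
Minimum = (6-1) × 4 + 1 = 5 × 4 + 1

21


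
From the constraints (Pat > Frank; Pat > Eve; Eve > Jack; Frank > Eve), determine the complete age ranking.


Constraints: Pat > Frank; Pat > Eve; Eve > Jack; Frank > Eve
Method: at each step, the next-highest is the one remaining person who never appears on the smaller side of a constraint between remaining people.
  Step 1: remaining {Pat, Jack, Frank, Eve}; on the smaller side: {Jack, Frank, Eve} → Pat is next (Pat > Frank; Pat > Eve).
  Step 2: remaining {Jack, Frank, Eve}; on the smaller side: {Jack, Eve} → Frank is next (Frank > Eve).
  Step 3: remaining {Jack, Eve}; on the smaller side: {Jack} → Eve is next (Eve > Jack).
  Step 4: only Jack remains → lowest.
Final ranking (highest to lowest):

Pat > Frank > Eve > Jack


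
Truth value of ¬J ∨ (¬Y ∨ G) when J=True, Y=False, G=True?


J = True, Y = False, G = True
Expression: ¬J ∨ (¬Y ∨ G)
Step 1: ¬Y = NOT False = True
Step 2: ¬Y ∨ G = True OR True = True
Step 3: ¬J = NOT True = False
Step 4: (False) ∨ (True) = False OR True = True

True


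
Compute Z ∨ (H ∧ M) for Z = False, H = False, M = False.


Z = False, H = False, M = False
Step 1: H ∧ M = False AND False = False
Step 2: Z ∨ False = False OR False = False
AND evaluated first (higher precedence); then OR applied.

False


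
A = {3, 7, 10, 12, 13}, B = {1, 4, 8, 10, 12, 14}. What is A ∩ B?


A = {3, 7, 10, 12, 13}
B = {1, 4, 8, 10, 12, 14}
Operation: intersection
Elements in both: 10, 12

{10, 12}


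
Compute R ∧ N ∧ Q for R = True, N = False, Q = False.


R = True, N = False, Q = False
Step 1: R ∧ N = True AND False = False
Step 2: (False) ∧ Q = (False) AND False = False
AND is true only when ALL operands are true.

False


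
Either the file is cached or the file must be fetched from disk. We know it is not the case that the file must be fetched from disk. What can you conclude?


Disjunctive syllogism: P ∨ Q, ¬P ⊢ Q
Disjunction: the file is cached ∨ the file must be fetched from disk
We know it is not the case that the file must be fetched from disk.
By disjunctive syllogism, the other disjunct must be true.

The file is cached


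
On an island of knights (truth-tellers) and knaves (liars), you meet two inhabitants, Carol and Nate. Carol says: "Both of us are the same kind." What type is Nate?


Carol says: "Both of us are the same kind."
Case 1: Carol is a Knight (truth-teller)
  Statement is true → they ARE the same → Nate is also a Knight
Case 2: Carol is a Knave (liar)
  Statement is false → they are NOT the same → Nate is a Knight
In both cases, Nate is a Knight.

Knight


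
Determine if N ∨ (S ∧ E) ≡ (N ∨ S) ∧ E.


Expression 1: N ∨ (S ∧ E)
Expression 2: (N ∨ S) ∧ E
Truth table (N S E | Expr1 Expr2):
  T T T |   T     T
  T T F |   T     F   ← differ
  T F T |   T     T
  T F F |   T     F   ← differ
  F T T |   T     T
  F T F |   F     F
  F F T |   F     F
  F F F |   F     F
Counterexample: N=T, S=T, E=F gives Expr1 = T but Expr2 = F, so the expressions are NOT logically equivalent.

No


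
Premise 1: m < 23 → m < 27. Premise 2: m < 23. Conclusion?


Modus ponens: P → Q, P ⊢ Q
P: m < 23
Q: m < 27
We have P → Q and P is true.
By modus ponens, Q must be true.

m < 27


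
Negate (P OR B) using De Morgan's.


De Morgan's law: ¬(P ∨ Q) ≡ ¬P ∧ ¬Q
¬(P ∨ B) = ¬P ∧ ¬B

¬P ∧ ¬B


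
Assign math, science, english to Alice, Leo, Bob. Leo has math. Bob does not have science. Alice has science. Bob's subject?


From clues:
  Alice → science
  Leo → math
By elimination, Bob gets the remaining.

english


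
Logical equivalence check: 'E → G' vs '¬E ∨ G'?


Expression 1: E → G
Expression 2: ¬E ∨ G
Truth table (E G | Expr1 Expr2):
  T T |   T     T
  T F |   F     F
  F T |   T     T
  F F |   T     T
All 4 rows agree, so the expressions are logically equivalent.

Yes


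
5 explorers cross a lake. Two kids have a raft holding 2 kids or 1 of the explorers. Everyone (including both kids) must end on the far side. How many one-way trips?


Per crossing of one of the explorers: kids→, one←, one of the explorers→, one← = 4 trips
5 × 4 = 20, + 1 final kids→ = 21
Minimum trips = 21

21


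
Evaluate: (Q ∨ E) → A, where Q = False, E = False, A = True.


Q = False, E = False, A = True
Step 1: Q ∨ E = False OR False = False
Step 2: (False) → A: false only when antecedent=True and A=False.
Result: True

True


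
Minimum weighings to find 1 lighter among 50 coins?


Each weighing has 3 outcomes (left heavy / balance / right heavy), so k weighings distinguish at most 3^k cases; splitting into three near-equal groups achieves this.
Need 3^k ≥ 50: 3^3 = 27 < 50 ≤ 3^4 = 81
k = ⌈log₃(50)⌉ = 4

4


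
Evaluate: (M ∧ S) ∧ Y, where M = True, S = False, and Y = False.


M = True, S = False, Y = False
Step 1: M ∧ S = True AND False = False
Step 2: False ∧ Y = False AND False = False
AND is true only when ALL operands are true.

False


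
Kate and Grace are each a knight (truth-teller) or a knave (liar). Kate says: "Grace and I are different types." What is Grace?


Kate says: "Grace and I are different types."
Case 1: Kate is a Knight (truth-teller)
  Statement is true → they ARE different → Grace is a Knave
Case 2: Kate is a Knave (liar)
  Statement is false → they are NOT different → Grace is a Knave
In both cases, Grace is a Knave.

Knave


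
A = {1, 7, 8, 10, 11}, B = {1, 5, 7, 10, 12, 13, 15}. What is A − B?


A = {1, 7, 8, 10, 11}
B = {1, 5, 7, 10, 12, 13, 15}
Operation: difference A − B
In A but not B: 8, 11

{8, 11}


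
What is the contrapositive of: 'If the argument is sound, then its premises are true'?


Original: If the argument is sound, then its premises are true
Contrapositive: If ¬Q, then ¬P
Negate Q: not (its premises are true)
Negate P: not (the argument is sound)

If not (its premises are true), then not (the argument is sound).


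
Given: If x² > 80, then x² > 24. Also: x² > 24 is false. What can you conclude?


Modus tollens: P → Q, ¬Q ⊢ ¬P
P: x² > 80
Q: x² > 24
We have P → Q and Q is false.
By modus tollens, P must be false.

It is not the case that x² > 80


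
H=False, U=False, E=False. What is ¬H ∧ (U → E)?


H = False, U = False, E = False
Expression: ¬H ∧ (U → E)
Step 1: ¬H = NOT False = True
Step 2: U → E = False → False (false only if U=True, E=False) = True
Step 3: (True) ∧ (True) = True AND True = True

True


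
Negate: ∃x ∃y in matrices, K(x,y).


Original: ∃x ∃y K(x,y)
Rule: ¬∀→∃, ¬∃→∀, negate predicate.
Negation: ∀x ∀y ¬K(x,y)

∀x ∀y ¬K(x,y)


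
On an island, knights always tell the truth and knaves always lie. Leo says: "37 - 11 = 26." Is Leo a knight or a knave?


Statement: "37 - 11 = 26."
Actual: 37 - 11 = 26
Claimed: 26
Statement is TRUE → Leo tells the truth → Knight

Knight


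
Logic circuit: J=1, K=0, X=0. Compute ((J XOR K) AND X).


J XOR K = 1^0 = 1
1 AND 0 = 0

0


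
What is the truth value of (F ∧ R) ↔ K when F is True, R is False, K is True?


F = True, R = False, K = True
Step 1: F ∧ R = True AND False = False
Step 2: (False) ↔ K: true when both sides have same truth value.
Result: False ↔ True = False

False


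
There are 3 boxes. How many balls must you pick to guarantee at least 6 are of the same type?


Pigeonhole: to guarantee k in one of n categories, need (k-1)×n + 1.
k = 6, n = 3
Minimum = (6-1) × 3 + 1 = 5 × 3 + 1

16


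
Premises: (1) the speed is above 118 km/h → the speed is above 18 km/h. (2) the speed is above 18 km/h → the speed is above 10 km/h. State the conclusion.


Hypothetical syllogism: P → Q, Q → R ⊢ P → R
Premise 1: the speed is above 118 km/h → the speed is above 18 km/h
Premise 2: the speed is above 18 km/h → the speed is above 10 km/h
Chain the implications: the middle term (the speed is above 18 km/h) links the two.
Conclusion: If the speed is above 118 km/h, then the speed is above 10 km/h.

If the speed is above 118 km/h, then the speed is above 10 km/h.


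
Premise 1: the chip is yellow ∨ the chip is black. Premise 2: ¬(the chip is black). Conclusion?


Disjunctive syllogism: P ∨ Q, ¬P ⊢ Q
Disjunction: the chip is yellow ∨ the chip is black
We know it is not the case that the chip is black.
By disjunctive syllogism, the other disjunct must be true.

The chip is yellow


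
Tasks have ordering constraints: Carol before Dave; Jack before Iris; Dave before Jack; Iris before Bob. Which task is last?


Constraints: Carol before Dave; Jack before Iris; Dave before Jack; Iris before Bob
The last task can have nothing scheduled after it, so it must never appear on the left of a 'before'.
Tasks appearing before some other task: Carol, Jack, Dave, Iris.
The only task not in that list is Bob → it is last.

Bob


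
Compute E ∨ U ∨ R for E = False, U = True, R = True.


E = False, U = True, R = True
Step 1: E ∨ U = False OR True = True
Step 2: True ∨ R = True OR True = True
OR is true when at least one operand is true.

True


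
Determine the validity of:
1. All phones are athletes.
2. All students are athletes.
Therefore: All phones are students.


Premise 1: All phones are athletes.
Premise 2: All students are athletes.
Conclusion: All phones are students.
Fallacy: undistributed middle. athletes is predicate in both.
Counterexample: phones and students could be disjoint subsets of athletes.

Invalid


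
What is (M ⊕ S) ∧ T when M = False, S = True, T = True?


M = False, S = True, T = True
Step 1: M ⊕ S = False XOR True = True
Step 2: True ∧ T = True AND True = True
XOR true when exactly one of M,S is true; then AND with T.

True


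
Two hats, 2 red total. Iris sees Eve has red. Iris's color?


Total red = 2, Eve = red
Red accounted for: 1
Remaining for Iris: 1
Iris's hat is red.

red


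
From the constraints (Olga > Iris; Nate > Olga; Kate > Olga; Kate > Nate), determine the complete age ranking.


Constraints: Olga > Iris; Nate > Olga; Kate > Olga; Kate > Nate
Method: at each step, the next-highest is the one remaining person who never appears on the smaller side of a constraint between remaining people.
  Step 1: remaining {Iris, Nate, Olga, Kate}; on the smaller side: {Iris, Nate, Olga} → Kate is next (Kate > Olga; Kate > Nate).
  Step 2: remaining {Iris, Nate, Olga}; on the smaller side: {Iris, Olga} → Nate is next (Nate > Olga).
  Step 3: remaining {Iris, Olga}; on the smaller side: {Iris} → Olga is next (Olga > Iris).
  Step 4: only Iris remains → lowest.
Final ranking (highest to lowest):

Kate > Nate > Olga > Iris


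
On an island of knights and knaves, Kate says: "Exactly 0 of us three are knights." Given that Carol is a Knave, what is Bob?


Kate claims exactly 0 knights among Kate, Carol, Bob.
Given: Carol is a Knave.

Case 1: Kate is a Knight (tells truth)
  Then exactly 0 of the three are knights.
  Counting Kate, Carol: 1 knight(s) so far. Need -1 more → impossible.
Case 2: Kate is a Knave (lies)
  Then the count is NOT 0.
  If Bob = Knave, count = 0 = 0 → claim would be true, contradicts lie.
  If Bob = Knight, count = 1 ≠ 0 → lie confirmed ✓

Bob is a Knight.

Knight


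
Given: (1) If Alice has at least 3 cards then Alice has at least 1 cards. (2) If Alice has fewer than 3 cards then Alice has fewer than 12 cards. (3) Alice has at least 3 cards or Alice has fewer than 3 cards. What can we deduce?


Constructive dilemma: (P → Q) ∧ (R → S), P ∨ R ⊢ Q ∨ S
Premise 1: Alice has at least 3 cards → Alice has at least 1 cards
Premise 2: Alice has fewer than 3 cards → Alice has fewer than 12 cards
Premise 3: Alice has at least 3 cards ∨ Alice has fewer than 3 cards
Case 1: Assuming Alice has at least 3 cards, then by Premise 1, Alice has at least 1 cards.
Case 2: Assuming Alice has fewer than 3 cards, then by Premise 2, Alice has fewer than 12 cards.
Since one of Alice has at least 3 cards or Alice has fewer than 3 cards must hold, we get Alice has at least 1 cards or Alice has fewer than 12 cards.

Alice has at least 1 cards or Alice has fewer than 12 cards.


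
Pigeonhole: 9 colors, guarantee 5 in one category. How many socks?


Pigeonhole: to guarantee k in one of n categories, need (k-1)×n + 1.
k = 5, n = 9
Minimum = (5-1) × 9 + 1 = 4 × 9 + 1

37


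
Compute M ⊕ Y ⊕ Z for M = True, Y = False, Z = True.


M = True, Y = False, Z = True
Step 1: M ⊕ Y = True XOR False = True
Step 2: True ⊕ Z = True XOR True = False
XOR is true when an odd number of operands are true.

False


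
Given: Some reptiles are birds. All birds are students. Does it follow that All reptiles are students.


Premise 1: Some reptiles are birds.
Premise 2: All birds are students.
Conclusion: All reptiles are students.
Fallacy: illicit minor. The minor term (reptiles) is distributed in the conclusion ('All reptiles ...') but undistributed in its premise ('Some reptiles are birds' doesn't cover all reptiles).
Only 'Some reptiles are students' follows, not 'All'.

Invalid


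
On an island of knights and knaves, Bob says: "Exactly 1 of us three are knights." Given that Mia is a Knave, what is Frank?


Bob claims exactly 1 knights among Bob, Mia, Frank.
Given: Mia is a Knave.

Case 1: Bob is a Knight (tells truth)
  Then exactly 1 of the three are knights.
  Counting Bob, Mia: 1 knight(s) so far. Need 0 more → Frank = Knave.
Case 2: Bob is a Knave (lies)
  Then the count is NOT 1.
  If Frank = Knight, count = 1 = 1 → claim would be true, contradicts lie.
  If Frank = Knave, count = 0 ≠ 1 → lie confirmed ✓

Frank is a Knave.

Knave


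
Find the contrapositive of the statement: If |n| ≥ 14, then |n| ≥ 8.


Original: If |n| ≥ 14, then |n| ≥ 8
Contrapositive: If ¬Q, then ¬P
Negate Q: not (|n| ≥ 8)
Negate P: not (|n| ≥ 14)

If not (|n| ≥ 8), then not (|n| ≥ 14).


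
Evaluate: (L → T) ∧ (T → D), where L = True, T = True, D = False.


L = True, T = True, D = False
Step 1: L → T is false only when L=True and T=False. Result: True
Step 2: T → D is false only when T=True and D=False. Result: False
Step 3: True ∧ False = False

False


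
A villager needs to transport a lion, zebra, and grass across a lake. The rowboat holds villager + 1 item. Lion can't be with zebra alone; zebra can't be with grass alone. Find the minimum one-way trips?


1. villager+zebra → 2. villager ← 3. villager+lion → 4. villager+zebra ← 5. villager+grass → 6. villager ← 7. villager+zebra →
Minimum trips = 7

7


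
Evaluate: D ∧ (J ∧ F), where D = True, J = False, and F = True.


D = True, J = False, F = True
Step 1: J ∧ F = False AND True = False
Step 2: D ∧ False = True AND False = False
AND is true only when ALL operands are true.

False


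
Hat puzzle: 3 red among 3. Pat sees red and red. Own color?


Total red = 3, seen red = 2
Own red = 3 - 2 = 1
Pat's hat is red.

red


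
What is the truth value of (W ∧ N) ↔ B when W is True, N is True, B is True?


W = True, N = True, B = True
Step 1: W ∧ N = True AND True = True
Step 2: (True) ↔ B: true when both sides have same truth value.
Result: True ↔ True = True

True


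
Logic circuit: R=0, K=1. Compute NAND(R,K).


R AND K = 0
NOT(0) = 1

1


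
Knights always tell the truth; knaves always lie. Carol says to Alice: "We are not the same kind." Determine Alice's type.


Carol says: "We are not the same kind."
Case 1: Carol is a Knight (truth-teller)
  Statement is true → they ARE different → Alice is a Knave
Case 2: Carol is a Knave (liar)
  Statement is false → they are NOT different → Alice is a Knave
In both cases, Alice is a Knave.

Knave


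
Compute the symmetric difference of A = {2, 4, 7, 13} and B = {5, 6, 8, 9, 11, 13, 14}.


A = {2, 4, 7, 13}
B = {5, 6, 8, 9, 11, 13, 14}
Operation: symmetric difference
In A only: [2, 4, 7], in B only: [5, 6, 8, 9, 11, 14]

{2, 4, 5, 6, 7, 8, 9, 11, 14}


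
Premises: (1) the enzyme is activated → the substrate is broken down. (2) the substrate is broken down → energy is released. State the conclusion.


Hypothetical syllogism: P → Q, Q → R ⊢ P → R
Premise 1: the enzyme is activated → the substrate is broken down
Premise 2: the substrate is broken down → energy is released
Chain the implications: the middle term (the substrate is broken down) links the two.
Conclusion: If the enzyme is activated, then energy is released.

If the enzyme is activated, then energy is released.


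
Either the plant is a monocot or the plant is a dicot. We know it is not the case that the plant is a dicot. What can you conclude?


Disjunctive syllogism: P ∨ Q, ¬P ⊢ Q
Disjunction: the plant is a monocot ∨ the plant is a dicot
We know it is not the case that the plant is a dicot.
By disjunctive syllogism, the other disjunct must be true.

The plant is a monocot


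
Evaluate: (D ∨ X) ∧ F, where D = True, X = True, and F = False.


D = True, X = True, F = False
Step 1: D ∨ X = True OR True = True
Step 2: True ∧ F = True AND False = False
OR is true when at least one operand is true; AND requires both.

False


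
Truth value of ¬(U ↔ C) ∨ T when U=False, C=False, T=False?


U = False, C = False, T = False
Expression: ¬(U ↔ C) ∨ T
Step 1: U ↔ C = (False iff False) = True
Step 2: ¬(U ↔ C) = NOT True = False
Step 3: (False) ∨ T = False OR False = False

False


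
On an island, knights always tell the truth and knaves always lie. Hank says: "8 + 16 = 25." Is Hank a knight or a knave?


Statement: "8 + 16 = 25."
Actual: 8 + 16 = 24
Claimed: 25
Statement is FALSE → Hank lies → Knave

Knave


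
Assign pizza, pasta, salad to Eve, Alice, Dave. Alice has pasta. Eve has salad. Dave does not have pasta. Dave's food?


From clues:
  Alice → pasta
  Eve → salad
By elimination, Dave gets the remaining.

pizza


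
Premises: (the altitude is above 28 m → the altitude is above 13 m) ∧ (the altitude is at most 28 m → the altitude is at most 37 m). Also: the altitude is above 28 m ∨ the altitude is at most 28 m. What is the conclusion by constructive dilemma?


Constructive dilemma: (P → Q) ∧ (R → S), P ∨ R ⊢ Q ∨ S
Premise 1: the altitude is above 28 m → the altitude is above 13 m
Premise 2: the altitude is at most 28 m → the altitude is at most 37 m
Premise 3: the altitude is above 28 m ∨ the altitude is at most 28 m
Case 1: Assuming the altitude is above 28 m, then by Premise 1, the altitude is above 13 m.
Case 2: Assuming the altitude is at most 28 m, then by Premise 2, the altitude is at most 37 m.
Since one of the altitude is above 28 m or the altitude is at most 28 m must hold, we get the altitude is above 13 m or the altitude is at most 37 m.

The altitude is above 13 m or the altitude is at most 37 m.


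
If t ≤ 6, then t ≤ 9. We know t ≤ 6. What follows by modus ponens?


Modus ponens: P → Q, P ⊢ Q
P: t ≤ 6
Q: t ≤ 9
We have P → Q and P is true.
By modus ponens, Q must be true.

t ≤ 9


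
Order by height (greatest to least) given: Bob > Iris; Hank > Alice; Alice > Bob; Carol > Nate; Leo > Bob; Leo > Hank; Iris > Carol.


Constraints: Bob > Iris; Hank > Alice; Alice > Bob; Carol > Nate; Leo > Bob; Leo > Hank; Iris > Carol
Method: at each step, the next-highest is the one remaining person who never appears on the smaller side of a constraint between remaining people.
  Step 1: remaining {Leo, Bob, Carol, Iris, Alice, Hank, Nate}; on the smaller side: {Bob, Carol, Iris, Alice, Hank, Nate} → Leo is next (Leo > Bob; Leo > Hank).
  Step 2: remaining {Bob, Carol, Iris, Alice, Hank, Nate}; on the smaller side: {Bob, Carol, Iris, Alice, Nate} → Hank is next (Hank > Alice).
  Step 3: remaining {Bob, Carol, Iris, Alice, Nate}; on the smaller side: {Bob, Carol, Iris, Nate} → Alice is next (Alice > Bob).
  Step 4: remaining {Bob, Carol, Iris, Nate}; on the smaller side: {Carol, Iris, Nate} → Bob is next (Bob > Iris).
  Step 5: remaining {Carol, Iris, Nate}; on the smaller side: {Carol, Nate} → Iris is next (Iris > Carol).
  Step 6: remaining {Carol, Nate}; on the smaller side: {Nate} → Carol is next (Carol > Nate).
  Step 7: only Nate remains → lowest.
Final ranking (highest to lowest):

Leo > Hank > Alice > Bob > Iris > Carol > Nate


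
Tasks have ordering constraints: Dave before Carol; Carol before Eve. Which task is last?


Constraints: Dave before Carol; Carol before Eve
The last task can have nothing scheduled after it, so it must never appear on the left of a 'before'.
Tasks appearing before some other task: Dave, Carol.
The only task not in that list is Eve → it is last.

Eve


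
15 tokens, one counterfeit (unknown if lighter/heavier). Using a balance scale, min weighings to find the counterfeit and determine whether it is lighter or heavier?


Let n = 15. 30 possibilities (n tokens × lighter/heavier); each weighing has 3 outcomes.
Bound for k weighings: say the first weighing puts j tokens on each pan. If it tips, the 2j weighed tokens remain suspects (each with a known direction) and k-1 weighings give 3^(k-1) outcomes; 3^(k-1) is odd, so 2j ≤ 3^(k-1) - 1. If it balances, the n - 2j unweighed tokens remain with direction unknown: 2(n - 2j) ≤ 3^(k-1) - 1 by the same parity argument. Adding, n ≤ (3^(k-1) - 1) + (3^(k-1) - 1)/2 = (3^k - 3)/2, and the classical three-group strategy achieves this (3 tokens in 2 weighings, 12 in 3, 39 in 4, 120 in 5).
So we need the smallest k with (3^k - 3)/2 ≥ 15.
k = 3: (3^3 - 3)/2 = 12 < 15 ✗
k = 4: (3^4 - 3)/2 = 39 ≥ 15 ✓

4


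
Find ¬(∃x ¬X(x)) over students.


Original: ∃x ¬X(x)
Rule: ¬∀→∃, ¬∃→∀, negate predicate.
Negation: ∀x X(x)

∀x X(x)


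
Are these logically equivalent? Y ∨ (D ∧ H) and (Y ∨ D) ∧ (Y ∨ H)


Expression 1: Y ∨ (D ∧ H)
Expression 2: (Y ∨ D) ∧ (Y ∨ H)
Truth table (Y D H | Expr1 Expr2):
  T T T |   T     T
  T T F |   T     T
  T F T |   T     T
  T F F |   T     T
  F T T |   T     T
  F T F |   F     F
  F F T |   F     F
  F F F |   F     F
All 8 rows agree, so the expressions are logically equivalent.

Yes


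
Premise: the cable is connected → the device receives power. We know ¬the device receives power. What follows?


Modus tollens: P → Q, ¬Q ⊢ ¬P
P: the cable is connected
Q: the device receives power
We have P → Q and Q is false.
By modus tollens, P must be false.

It is not the case that the cable is connected


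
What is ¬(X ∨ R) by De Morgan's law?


De Morgan's law: ¬(P ∨ Q) ≡ ¬P ∧ ¬Q
¬(X ∨ R) = ¬X ∧ ¬R

¬X ∧ ¬R


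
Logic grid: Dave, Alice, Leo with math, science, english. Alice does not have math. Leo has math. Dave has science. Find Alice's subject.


From clues:
  Leo → math
  Dave → science
By elimination, Alice gets the remaining.

english


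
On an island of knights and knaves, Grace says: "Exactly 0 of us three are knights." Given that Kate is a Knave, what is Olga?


Grace claims exactly 0 knights among Grace, Kate, Olga.
Given: Kate is a Knave.

Case 1: Grace is a Knight (tells truth)
  Then exactly 0 of the three are knights.
  Counting Grace, Kate: 1 knight(s) so far. Need -1 more → impossible.
Case 2: Grace is a Knave (lies)
  Then the count is NOT 0.
  If Olga = Knave, count = 0 = 0 → claim would be true, contradicts lie.
  If Olga = Knight, count = 1 ≠ 0 → lie confirmed ✓

Olga is a Knight.

Knight


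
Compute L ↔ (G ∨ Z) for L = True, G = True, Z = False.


L = True, G = True, Z = False
Step 1: G ∨ Z = True OR False = True
Step 2: L ↔ (True): true when both sides have same truth value.
Result: True ↔ True = True

True


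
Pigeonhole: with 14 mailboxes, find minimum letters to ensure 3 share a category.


Pigeonhole: to guarantee k in one of n categories, need (k-1)×n + 1.
k = 3, n = 14
Minimum = (3-1) × 14 + 1 = 2 × 14 + 1

29


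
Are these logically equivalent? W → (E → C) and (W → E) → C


Expression 1: W → (E → C)
Expression 2: (W → E) → C
Truth table (W E C | Expr1 Expr2):
  T T T |   T     T
  T T F |   F     F
  T F T |   T     T
  T F F |   T     T
  F T T |   T     T
  F T F |   T     F   ← differ
  F F T |   T     T
  F F F |   T     F   ← differ
Counterexample: W=F, E=T, C=F gives Expr1 = T but Expr2 = F, so the expressions are NOT logically equivalent.

No


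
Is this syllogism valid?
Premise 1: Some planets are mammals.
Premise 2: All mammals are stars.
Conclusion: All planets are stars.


Premise 1: Some planets are mammals.
Premise 2: All mammals are stars.
Conclusion: All planets are stars.
Fallacy: illicit minor. The minor term (planets) is distributed in the conclusion ('All planets ...') but undistributed in its premise ('Some planets are mammals' doesn't cover all planets).
Only 'Some planets are stars' follows, not 'All'.

Invalid


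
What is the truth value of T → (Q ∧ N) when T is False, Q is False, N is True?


T = False, Q = False, N = True
Step 1: Q ∧ N = False AND True = False
Step 2: T → (False): false only when T=True and consequent=False.
Result: True

True
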